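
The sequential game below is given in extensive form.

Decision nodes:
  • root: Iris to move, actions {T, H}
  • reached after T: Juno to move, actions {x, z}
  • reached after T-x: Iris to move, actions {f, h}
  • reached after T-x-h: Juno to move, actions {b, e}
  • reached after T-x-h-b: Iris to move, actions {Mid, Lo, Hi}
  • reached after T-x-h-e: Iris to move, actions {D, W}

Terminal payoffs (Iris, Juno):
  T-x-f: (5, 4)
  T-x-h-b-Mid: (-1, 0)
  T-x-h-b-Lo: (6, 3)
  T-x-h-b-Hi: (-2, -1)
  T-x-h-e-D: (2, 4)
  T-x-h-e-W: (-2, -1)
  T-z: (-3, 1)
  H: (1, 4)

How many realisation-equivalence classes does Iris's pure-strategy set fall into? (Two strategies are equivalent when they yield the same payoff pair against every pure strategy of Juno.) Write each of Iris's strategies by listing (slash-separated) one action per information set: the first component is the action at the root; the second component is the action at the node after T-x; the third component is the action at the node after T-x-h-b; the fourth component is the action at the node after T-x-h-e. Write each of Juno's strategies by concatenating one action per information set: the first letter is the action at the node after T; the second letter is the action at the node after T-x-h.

Iris has 24 pure strategies: T/f/Mid/D, T/f/Mid/W, T/f/Lo/D, T/f/Lo/W, T/f/Hi/D, T/f/Hi/W, T/h/Mid/D, T/h/Mid/W, T/h/Lo/D, T/h/Lo/W, T/h/Hi/D, T/h/Hi/W, H/f/Mid/D, H/f/Mid/W, H/f/Lo/D, H/f/Lo/W, H/f/Hi/D, H/f/Hi/W, H/h/Mid/D, H/h/Mid/W, H/h/Lo/D, H/h/Lo/W, H/h/Hi/D, H/h/Hi/W. Columns: xb, xe, zb, ze.
{T/f/Mid/D, T/f/Mid/W, T/f/Lo/D, T/f/Lo/W, T/f/Hi/D, T/f/Hi/W} → row (5,4) (5,4) (-3,1) (-3,1)
{T/h/Mid/D} → row (-1,0) (2,4) (-3,1) (-3,1)
{T/h/Mid/W} → row (-1,0) (-2,-1) (-3,1) (-3,1)
{T/h/Lo/D} → row (6,3) (2,4) (-3,1) (-3,1)
{T/h/Lo/W} → row (6,3) (-2,-1) (-3,1) (-3,1)
{T/h/Hi/D} → row (-2,-1) (2,4) (-3,1) (-3,1)
{T/h/Hi/W} → row (-2,-1) (-2,-1) (-3,1) (-3,1)
{H/f/Mid/D, H/f/Mid/W, H/f/Lo/D, H/f/Lo/W, H/f/Hi/D, H/f/Hi/W, H/h/Mid/D, H/h/Mid/W, H/h/Lo/D, H/h/Lo/W, H/h/Hi/D, H/h/Hi/W} → row (1,4) (1,4) (1,4) (1,4)
That's 8 distinct rows out of 24 strategies.

8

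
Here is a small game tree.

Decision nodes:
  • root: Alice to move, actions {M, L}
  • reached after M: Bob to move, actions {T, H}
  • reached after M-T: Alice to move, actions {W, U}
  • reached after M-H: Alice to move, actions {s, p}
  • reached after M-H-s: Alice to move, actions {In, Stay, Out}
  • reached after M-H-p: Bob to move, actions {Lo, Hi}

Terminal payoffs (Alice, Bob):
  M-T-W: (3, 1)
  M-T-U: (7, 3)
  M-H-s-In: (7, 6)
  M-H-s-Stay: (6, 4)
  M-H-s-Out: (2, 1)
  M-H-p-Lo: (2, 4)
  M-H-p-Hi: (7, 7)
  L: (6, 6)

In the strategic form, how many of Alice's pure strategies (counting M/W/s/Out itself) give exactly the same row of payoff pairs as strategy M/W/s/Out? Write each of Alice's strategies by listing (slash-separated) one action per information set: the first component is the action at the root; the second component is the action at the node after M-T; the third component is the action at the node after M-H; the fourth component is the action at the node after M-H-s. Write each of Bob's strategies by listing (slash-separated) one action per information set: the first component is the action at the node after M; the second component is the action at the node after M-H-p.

1

Row for M/W/s/Out (columns T/Lo, T/Hi, H/Lo, H/Hi): (3,1) (3,1) (2,1) (2,1).
Every one of Alice's information sets is on the play path for some reply by Bob when Alice follows M/W/s/Out.
Changing the action at any of them therefore changes at least one column, so only M/W/s/Out itself gives this row.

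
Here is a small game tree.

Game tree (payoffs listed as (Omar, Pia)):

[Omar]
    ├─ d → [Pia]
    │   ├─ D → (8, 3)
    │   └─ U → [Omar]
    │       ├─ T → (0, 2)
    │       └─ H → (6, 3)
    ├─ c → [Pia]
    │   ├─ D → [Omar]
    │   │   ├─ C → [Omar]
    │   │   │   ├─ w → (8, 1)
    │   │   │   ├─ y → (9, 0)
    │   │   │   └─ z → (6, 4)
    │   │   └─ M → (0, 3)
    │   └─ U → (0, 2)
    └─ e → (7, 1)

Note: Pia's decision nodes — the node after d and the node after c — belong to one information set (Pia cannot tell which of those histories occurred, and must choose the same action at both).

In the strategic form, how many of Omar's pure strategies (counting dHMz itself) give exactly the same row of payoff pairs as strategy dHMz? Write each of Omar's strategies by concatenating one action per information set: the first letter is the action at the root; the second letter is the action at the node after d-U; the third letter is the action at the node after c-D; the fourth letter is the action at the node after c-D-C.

6

Row for dHMz (columns D, U): (8,3) (6,3).
Under dHMz, Omar's choice at the node after c-D and at the node after c-D-C can never be reached regardless of what Pia does, so varying those choices leaves every outcome unchanged.
Holding the reachable choices fixed and varying the unreachable ones freely already gives 2 × 3 = 6 equivalent strategies.
No other strategy reproduces this row, so those 6 are the full class: dHCw, dHCy, dHCz, dHMw, dHMy, dHMz.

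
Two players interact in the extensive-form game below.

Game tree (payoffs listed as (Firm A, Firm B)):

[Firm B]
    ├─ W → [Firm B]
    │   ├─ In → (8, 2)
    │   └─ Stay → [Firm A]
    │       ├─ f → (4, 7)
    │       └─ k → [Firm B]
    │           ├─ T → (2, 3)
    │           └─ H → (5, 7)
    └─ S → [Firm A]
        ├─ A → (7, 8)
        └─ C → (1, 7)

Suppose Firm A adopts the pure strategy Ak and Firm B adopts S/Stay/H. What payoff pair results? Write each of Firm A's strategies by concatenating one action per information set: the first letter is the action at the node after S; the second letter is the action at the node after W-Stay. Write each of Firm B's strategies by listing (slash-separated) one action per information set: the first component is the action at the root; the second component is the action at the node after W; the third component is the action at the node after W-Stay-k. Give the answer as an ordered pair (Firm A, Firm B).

(7, 8)

Trace the play path from the root:
  Firm B plays S
  Firm A plays A at [S]
→ terminal payoff (7, 8).
(Firm A's choice at the node after W-Stay is never reached on this path, so it doesn't affect the outcome.)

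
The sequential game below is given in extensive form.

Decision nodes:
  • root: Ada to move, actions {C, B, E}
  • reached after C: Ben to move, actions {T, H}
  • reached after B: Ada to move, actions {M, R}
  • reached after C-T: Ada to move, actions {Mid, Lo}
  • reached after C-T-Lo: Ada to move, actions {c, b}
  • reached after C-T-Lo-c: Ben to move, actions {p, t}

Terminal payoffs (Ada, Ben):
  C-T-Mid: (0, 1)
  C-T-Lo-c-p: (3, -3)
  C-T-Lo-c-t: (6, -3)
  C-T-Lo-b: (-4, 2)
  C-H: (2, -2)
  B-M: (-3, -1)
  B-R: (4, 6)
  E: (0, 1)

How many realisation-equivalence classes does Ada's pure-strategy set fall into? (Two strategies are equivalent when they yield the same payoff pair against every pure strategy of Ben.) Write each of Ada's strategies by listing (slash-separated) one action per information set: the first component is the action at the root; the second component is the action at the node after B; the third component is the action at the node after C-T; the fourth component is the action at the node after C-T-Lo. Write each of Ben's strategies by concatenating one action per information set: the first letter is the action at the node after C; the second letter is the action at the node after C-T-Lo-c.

Ada has 24 pure strategies: C/M/Mid/c, C/M/Mid/b, C/M/Lo/c, C/M/Lo/b, C/R/Mid/c, C/R/Mid/b, C/R/Lo/c, C/R/Lo/b, B/M/Mid/c, B/M/Mid/b, B/M/Lo/c, B/M/Lo/b, B/R/Mid/c, B/R/Mid/b, B/R/Lo/c, B/R/Lo/b, E/M/Mid/c, E/M/Mid/b, E/M/Lo/c, E/M/Lo/b, E/R/Mid/c, E/R/Mid/b, E/R/Lo/c, E/R/Lo/b. Columns: Tp, Tt, Hp, Ht.
{C/M/Mid/c, C/M/Mid/b, C/R/Mid/c, C/R/Mid/b} → row (0,1) (0,1) (2,-2) (2,-2)
{C/M/Lo/c, C/R/Lo/c} → row (3,-3) (6,-3) (2,-2) (2,-2)
{C/M/Lo/b, C/R/Lo/b} → row (-4,2) (-4,2) (2,-2) (2,-2)
{B/M/Mid/c, B/M/Mid/b, B/M/Lo/c, B/M/Lo/b} → row (-3,-1) (-3,-1) (-3,-1) (-3,-1)
{B/R/Mid/c, B/R/Mid/b, B/R/Lo/c, B/R/Lo/b} → row (4,6) (4,6) (4,6) (4,6)
{E/M/Mid/c, E/M/Mid/b, E/M/Lo/c, E/M/Lo/b, E/R/Mid/c, E/R/Mid/b, E/R/Lo/c, E/R/Lo/b} → row (0,1) (0,1) (0,1) (0,1)
That's 6 distinct rows out of 24 strategies.

6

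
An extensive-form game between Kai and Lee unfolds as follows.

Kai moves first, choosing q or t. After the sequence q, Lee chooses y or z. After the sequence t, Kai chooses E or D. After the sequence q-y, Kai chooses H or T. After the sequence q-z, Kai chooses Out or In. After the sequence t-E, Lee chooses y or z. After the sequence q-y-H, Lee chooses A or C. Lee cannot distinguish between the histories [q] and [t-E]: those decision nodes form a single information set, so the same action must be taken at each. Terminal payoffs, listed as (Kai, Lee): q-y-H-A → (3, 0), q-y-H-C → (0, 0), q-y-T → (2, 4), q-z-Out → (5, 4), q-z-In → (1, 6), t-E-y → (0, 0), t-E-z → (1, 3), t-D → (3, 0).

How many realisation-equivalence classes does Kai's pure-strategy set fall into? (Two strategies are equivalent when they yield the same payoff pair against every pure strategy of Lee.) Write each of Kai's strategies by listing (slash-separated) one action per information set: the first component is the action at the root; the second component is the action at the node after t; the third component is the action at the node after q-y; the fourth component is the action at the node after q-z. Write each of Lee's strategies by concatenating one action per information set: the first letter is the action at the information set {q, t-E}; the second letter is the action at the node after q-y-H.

6

Kai has 16 pure strategies: q/E/H/Out, q/E/H/In, q/E/T/Out, q/E/T/In, q/D/H/Out, q/D/H/In, q/D/T/Out, q/D/T/In, t/E/H/Out, t/E/H/In, t/E/T/Out, t/E/T/In, t/D/H/Out, t/D/H/In, t/D/T/Out, t/D/T/In. Columns: yA, yC, zA, zC.
{q/E/H/Out, q/D/H/Out} → row (3,0) (0,0) (5,4) (5,4)
{q/E/H/In, q/D/H/In} → row (3,0) (0,0) (1,6) (1,6)
{q/E/T/Out, q/D/T/Out} → row (2,4) (2,4) (5,4) (5,4)
{q/E/T/In, q/D/T/In} → row (2,4) (2,4) (1,6) (1,6)
{t/E/H/Out, t/E/H/In, t/E/T/Out, t/E/T/In} → row (0,0) (0,0) (1,3) (1,3)
{t/D/H/Out, t/D/H/In, t/D/T/Out, t/D/T/In} → row (3,0) (3,0) (3,0) (3,0)
That's 6 distinct rows out of 16 strategies.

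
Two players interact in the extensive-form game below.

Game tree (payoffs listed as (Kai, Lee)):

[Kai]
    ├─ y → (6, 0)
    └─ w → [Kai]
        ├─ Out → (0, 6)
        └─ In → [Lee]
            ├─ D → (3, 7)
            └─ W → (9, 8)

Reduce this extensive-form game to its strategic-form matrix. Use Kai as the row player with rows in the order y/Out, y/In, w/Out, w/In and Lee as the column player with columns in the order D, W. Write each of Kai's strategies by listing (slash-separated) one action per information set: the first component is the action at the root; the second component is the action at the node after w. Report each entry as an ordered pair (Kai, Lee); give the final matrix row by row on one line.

y/Out: (6,0) (6,0) | y/In: (6,0) (6,0) | w/Out: (0,6) (0,6) | w/In: (3,7) (9,8)

             D        W
y/Out    (6,0)    (6,0)
 y/In    (6,0)    (6,0)
w/Out    (0,6)    (0,6)
 w/In    (3,7)    (9,8)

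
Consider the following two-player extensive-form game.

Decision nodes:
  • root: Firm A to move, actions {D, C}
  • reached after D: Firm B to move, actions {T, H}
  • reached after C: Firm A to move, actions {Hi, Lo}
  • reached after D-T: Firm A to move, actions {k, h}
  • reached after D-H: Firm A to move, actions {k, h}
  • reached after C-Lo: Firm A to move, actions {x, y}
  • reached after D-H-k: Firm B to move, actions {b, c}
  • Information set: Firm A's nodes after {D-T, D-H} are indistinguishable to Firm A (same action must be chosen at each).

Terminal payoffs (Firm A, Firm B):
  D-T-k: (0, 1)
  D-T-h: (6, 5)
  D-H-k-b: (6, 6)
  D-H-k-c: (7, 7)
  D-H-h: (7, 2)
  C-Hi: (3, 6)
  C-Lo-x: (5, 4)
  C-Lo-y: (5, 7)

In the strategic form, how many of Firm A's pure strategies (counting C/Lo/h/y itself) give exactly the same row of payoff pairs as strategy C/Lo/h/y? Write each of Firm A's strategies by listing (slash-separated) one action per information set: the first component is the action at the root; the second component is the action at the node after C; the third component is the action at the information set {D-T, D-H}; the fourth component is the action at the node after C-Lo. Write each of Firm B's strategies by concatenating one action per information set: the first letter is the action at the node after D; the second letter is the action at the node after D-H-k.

Row for C/Lo/h/y (columns Tb, Tc, Hb, Hc): (5,7) (5,7) (5,7) (5,7).
Under C/Lo/h/y, Firm A's choice at the information set {D-T, D-H} can never be reached regardless of what Firm B does, so varying those choices leaves every outcome unchanged.
Holding the reachable choices fixed and varying the unreachable one freely already gives 2 equivalent strategies.
No other strategy reproduces this row, so those 2 are the full class: C/Lo/k/y, C/Lo/h/y.

2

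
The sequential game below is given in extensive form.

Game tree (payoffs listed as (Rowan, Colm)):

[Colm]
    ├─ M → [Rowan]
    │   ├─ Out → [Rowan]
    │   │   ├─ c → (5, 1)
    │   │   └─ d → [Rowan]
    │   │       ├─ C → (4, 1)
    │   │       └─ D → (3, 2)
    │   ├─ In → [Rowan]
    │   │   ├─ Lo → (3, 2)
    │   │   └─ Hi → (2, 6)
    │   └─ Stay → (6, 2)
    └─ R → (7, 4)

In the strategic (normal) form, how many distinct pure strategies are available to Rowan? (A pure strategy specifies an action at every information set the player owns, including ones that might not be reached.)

Rowan owns the node after M with actions {Out, In, Stay} — three choices.
Rowan owns the node after M-Out with actions {c, d} — two choices.
Rowan owns the node after M-In with actions {Lo, Hi} — two choices.
Rowan owns the node after M-Out-d with actions {C, D} — two choices.
A pure strategy fixes one action at each information set independently, so the count is the product 3 × 2 × 2 × 2 = 24.

24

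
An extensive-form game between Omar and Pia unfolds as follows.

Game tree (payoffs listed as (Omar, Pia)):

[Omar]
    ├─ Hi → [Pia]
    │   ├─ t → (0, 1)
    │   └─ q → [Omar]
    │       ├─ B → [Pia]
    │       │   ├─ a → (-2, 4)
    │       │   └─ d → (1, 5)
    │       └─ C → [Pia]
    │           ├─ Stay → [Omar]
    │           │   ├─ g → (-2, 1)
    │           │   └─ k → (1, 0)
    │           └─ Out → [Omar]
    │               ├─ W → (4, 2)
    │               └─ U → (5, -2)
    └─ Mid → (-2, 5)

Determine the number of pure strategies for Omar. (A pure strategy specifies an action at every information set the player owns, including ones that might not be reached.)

16

Omar owns the root with actions {Hi, Mid} — two choices.
Omar owns the node after Hi-q with actions {B, C} — two choices.
Omar owns the node after Hi-q-C-Stay with actions {g, k} — two choices.
Omar owns the node after Hi-q-C-Out with actions {W, U} — two choices.
A pure strategy fixes one action at each information set independently, so the count is the product 2 × 2 × 2 × 2 = 16.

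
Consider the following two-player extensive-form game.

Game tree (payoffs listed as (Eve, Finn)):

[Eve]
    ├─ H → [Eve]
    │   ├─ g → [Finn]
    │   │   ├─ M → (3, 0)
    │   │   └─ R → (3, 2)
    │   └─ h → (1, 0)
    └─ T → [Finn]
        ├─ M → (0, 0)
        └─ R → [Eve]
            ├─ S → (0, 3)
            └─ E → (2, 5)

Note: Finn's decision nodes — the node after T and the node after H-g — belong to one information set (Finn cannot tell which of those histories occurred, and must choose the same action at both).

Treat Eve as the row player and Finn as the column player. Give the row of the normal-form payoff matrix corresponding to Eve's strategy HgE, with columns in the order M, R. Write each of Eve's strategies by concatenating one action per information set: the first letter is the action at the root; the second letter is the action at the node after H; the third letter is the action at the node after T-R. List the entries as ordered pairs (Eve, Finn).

vs M: Eve plays H → Eve plays g at [H] → Finn plays M at [H-g] → (3, 0)
vs R: Eve plays H → Eve plays g at [H] → Finn plays R at [H-g] → (3, 2)

(3,0) (3,2)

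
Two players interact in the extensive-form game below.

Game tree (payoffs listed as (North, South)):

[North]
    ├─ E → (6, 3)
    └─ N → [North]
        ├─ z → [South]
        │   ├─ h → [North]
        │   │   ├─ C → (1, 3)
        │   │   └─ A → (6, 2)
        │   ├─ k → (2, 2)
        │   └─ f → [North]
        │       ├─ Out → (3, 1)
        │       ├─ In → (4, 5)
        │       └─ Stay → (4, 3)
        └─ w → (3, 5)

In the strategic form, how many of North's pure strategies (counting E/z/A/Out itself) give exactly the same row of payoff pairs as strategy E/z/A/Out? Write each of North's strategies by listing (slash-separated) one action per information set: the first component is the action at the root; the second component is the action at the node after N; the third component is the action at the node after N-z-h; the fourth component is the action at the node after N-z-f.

12

Row for E/z/A/Out (columns h, k, f): (6,3) (6,3) (6,3).
Under E/z/A/Out, North's choice at the node after N and at the node after N-z-h and at the node after N-z-f can never be reached regardless of what South does, so varying those choices leaves every outcome unchanged.
Holding the reachable choices fixed and varying the unreachable ones freely already gives 2 × 2 × 3 = 12 equivalent strategies.
No other strategy reproduces this row, so those 12 are the full class: E/z/C/Out, E/z/C/In, E/z/C/Stay, E/z/A/Out, E/z/A/In, E/z/A/Stay, E/w/C/Out, E/w/C/In, E/w/C/Stay, E/w/A/Out, E/w/A/In, E/w/A/Stay.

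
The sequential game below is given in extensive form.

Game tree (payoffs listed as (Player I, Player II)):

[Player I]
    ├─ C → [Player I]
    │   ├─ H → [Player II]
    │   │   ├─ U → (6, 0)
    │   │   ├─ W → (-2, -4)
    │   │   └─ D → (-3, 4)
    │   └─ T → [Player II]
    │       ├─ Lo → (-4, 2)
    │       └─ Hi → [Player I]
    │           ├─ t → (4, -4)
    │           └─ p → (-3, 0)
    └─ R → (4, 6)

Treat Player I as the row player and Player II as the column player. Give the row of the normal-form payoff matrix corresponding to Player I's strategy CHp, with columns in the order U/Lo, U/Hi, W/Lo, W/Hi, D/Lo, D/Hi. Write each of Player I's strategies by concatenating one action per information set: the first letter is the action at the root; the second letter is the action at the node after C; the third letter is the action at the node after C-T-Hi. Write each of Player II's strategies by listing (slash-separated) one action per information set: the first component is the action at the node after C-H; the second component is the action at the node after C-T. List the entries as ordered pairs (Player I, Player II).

(6,0) (6,0) (-2,-4) (-2,-4) (-3,4) (-3,4)

vs U/Lo: Player I plays C → Player I plays H at [C] → Player II plays U at [C-H] → (6, 0)
vs U/Hi: Player I plays C → Player I plays H at [C] → Player II plays U at [C-H] → (6, 0)
vs W/Lo: Player I plays C → Player I plays H at [C] → Player II plays W at [C-H] → (-2, -4)
vs W/Hi: Player I plays C → Player I plays H at [C] → Player II plays W at [C-H] → (-2, -4)
vs D/Lo: Player I plays C → Player I plays H at [C] → Player II plays D at [C-H] → (-3, 4)
vs D/Hi: Player I plays C → Player I plays H at [C] → Player II plays D at [C-H] → (-3, 4)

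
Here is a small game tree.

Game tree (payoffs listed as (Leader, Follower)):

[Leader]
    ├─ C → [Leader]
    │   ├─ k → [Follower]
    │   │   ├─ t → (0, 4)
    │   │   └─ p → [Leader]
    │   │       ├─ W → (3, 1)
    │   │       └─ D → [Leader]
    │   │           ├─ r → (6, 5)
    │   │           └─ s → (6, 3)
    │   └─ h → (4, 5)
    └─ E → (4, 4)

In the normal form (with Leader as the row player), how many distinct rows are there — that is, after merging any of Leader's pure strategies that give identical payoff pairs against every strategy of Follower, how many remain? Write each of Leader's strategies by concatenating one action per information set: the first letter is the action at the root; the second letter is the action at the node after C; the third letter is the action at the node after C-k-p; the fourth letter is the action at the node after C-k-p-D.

5

Leader has 16 pure strategies: CkWr, CkWs, CkDr, CkDs, ChWr, ChWs, ChDr, ChDs, EkWr, EkWs, EkDr, EkDs, EhWr, EhWs, EhDr, EhDs. Columns: t, p.
{CkWr, CkWs} → row (0,4) (3,1)
{CkDr} → row (0,4) (6,5)
{CkDs} → row (0,4) (6,3)
{ChWr, ChWs, ChDr, ChDs} → row (4,5) (4,5)
{EkWr, EkWs, EkDr, EkDs, EhWr, EhWs, EhDr, EhDs} → row (4,4) (4,4)
That's 5 distinct rows out of 16 strategies.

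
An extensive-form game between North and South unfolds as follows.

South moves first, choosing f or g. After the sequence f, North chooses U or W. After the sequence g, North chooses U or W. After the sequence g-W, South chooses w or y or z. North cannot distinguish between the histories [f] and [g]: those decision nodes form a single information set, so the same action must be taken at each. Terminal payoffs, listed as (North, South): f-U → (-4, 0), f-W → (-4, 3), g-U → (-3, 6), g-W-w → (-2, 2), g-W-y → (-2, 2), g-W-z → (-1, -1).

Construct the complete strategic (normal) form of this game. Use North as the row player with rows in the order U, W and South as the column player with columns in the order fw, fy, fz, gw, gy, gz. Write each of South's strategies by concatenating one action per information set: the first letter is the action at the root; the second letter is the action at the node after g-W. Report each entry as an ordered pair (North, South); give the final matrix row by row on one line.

U: (-4,0) (-4,0) (-4,0) (-3,6) (-3,6) (-3,6) | W: (-4,3) (-4,3) (-4,3) (-2,2) (-2,2) (-1,-1)

           fw       fy       fz       gw       gy       gz
   U   (-4,0)   (-4,0)   (-4,0)   (-3,6)   (-3,6)   (-3,6)
   W   (-4,3)   (-4,3)   (-4,3)   (-2,2)   (-2,2)  (-1,-1)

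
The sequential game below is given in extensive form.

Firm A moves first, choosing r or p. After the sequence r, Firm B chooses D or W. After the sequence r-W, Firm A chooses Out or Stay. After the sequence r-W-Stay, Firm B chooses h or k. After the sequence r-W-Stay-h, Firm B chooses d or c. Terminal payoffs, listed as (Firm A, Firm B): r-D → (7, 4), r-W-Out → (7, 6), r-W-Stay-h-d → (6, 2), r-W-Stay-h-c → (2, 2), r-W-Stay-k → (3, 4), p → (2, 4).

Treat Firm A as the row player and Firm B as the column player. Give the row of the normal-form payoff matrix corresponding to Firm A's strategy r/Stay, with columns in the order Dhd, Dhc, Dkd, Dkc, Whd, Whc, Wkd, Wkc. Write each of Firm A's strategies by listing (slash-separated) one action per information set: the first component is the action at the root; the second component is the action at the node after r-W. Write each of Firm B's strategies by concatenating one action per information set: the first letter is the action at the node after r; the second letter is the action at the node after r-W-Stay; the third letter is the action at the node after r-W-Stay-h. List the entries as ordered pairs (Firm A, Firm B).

vs Dhd: Firm A plays r → Firm B plays D at [r] → (7, 4)
vs Dhc: Firm A plays r → Firm B plays D at [r] → (7, 4)
vs Dkd: Firm A plays r → Firm B plays D at [r] → (7, 4)
vs Dkc: Firm A plays r → Firm B plays D at [r] → (7, 4)
vs Whd: Firm A plays r → Firm B plays W at [r] → Firm A plays Stay at [r-W] → Firm B plays h at [r-W-Stay] → Firm B plays d at [r-W-Stay-h] → (6, 2)
vs Whc: Firm A plays r → Firm B plays W at [r] → Firm A plays Stay at [r-W] → Firm B plays h at [r-W-Stay] → Firm B plays c at [r-W-Stay-h] → (2, 2)
vs Wkd: Firm A plays r → Firm B plays W at [r] → Firm A plays Stay at [r-W] → Firm B plays k at [r-W-Stay] → (3, 4)
vs Wkc: Firm A plays r → Firm B plays W at [r] → Firm A plays Stay at [r-W] → Firm B plays k at [r-W-Stay] → (3, 4)

(7,4) (7,4) (7,4) (7,4) (6,2) (2,2) (3,4) (3,4)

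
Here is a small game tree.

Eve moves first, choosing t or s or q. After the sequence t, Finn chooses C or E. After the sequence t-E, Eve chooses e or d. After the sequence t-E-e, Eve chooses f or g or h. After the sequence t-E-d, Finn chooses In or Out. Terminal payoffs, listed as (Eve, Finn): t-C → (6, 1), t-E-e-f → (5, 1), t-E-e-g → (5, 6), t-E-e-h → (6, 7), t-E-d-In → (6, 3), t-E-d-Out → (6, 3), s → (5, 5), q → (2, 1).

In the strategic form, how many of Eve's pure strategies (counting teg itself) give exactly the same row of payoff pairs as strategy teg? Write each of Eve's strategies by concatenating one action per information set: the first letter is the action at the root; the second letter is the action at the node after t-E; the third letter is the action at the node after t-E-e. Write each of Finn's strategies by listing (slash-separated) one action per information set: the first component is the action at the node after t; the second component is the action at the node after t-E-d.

1

Row for teg (columns C/In, C/Out, E/In, E/Out): (6,1) (6,1) (5,6) (5,6).
Every one of Eve's information sets is on the play path for some reply by Finn when Eve follows teg.
Changing the action at any of them therefore changes at least one column, so only teg itself gives this row.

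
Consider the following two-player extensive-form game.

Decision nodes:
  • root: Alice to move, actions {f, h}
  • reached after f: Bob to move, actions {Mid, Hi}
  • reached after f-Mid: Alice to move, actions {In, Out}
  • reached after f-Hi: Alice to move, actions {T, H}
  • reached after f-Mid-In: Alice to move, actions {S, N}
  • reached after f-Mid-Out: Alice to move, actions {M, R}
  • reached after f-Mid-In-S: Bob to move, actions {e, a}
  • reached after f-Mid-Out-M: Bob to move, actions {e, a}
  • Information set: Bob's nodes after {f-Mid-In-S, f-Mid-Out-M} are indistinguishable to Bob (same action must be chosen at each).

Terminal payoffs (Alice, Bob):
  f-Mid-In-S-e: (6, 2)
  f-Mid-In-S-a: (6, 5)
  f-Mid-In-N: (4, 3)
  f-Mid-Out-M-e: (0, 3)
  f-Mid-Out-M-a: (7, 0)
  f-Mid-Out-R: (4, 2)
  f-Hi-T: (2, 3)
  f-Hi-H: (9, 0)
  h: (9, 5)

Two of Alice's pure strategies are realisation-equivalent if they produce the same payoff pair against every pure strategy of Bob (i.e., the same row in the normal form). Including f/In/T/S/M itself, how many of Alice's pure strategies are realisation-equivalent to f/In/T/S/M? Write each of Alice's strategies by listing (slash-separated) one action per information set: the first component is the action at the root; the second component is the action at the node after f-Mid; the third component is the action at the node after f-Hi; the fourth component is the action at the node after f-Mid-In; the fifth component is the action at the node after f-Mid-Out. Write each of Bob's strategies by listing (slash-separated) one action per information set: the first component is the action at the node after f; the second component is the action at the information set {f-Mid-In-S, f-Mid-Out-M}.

Row for f/In/T/S/M (columns Mid/e, Mid/a, Hi/e, Hi/a): (6,2) (6,5) (2,3) (2,3).
Under f/In/T/S/M, Alice's choice at the node after f-Mid-Out can never be reached regardless of what Bob does, so varying those choices leaves every outcome unchanged.
Holding the reachable choices fixed and varying the unreachable one freely already gives 2 equivalent strategies.
No other strategy reproduces this row, so those 2 are the full class: f/In/T/S/M, f/In/T/S/R.

2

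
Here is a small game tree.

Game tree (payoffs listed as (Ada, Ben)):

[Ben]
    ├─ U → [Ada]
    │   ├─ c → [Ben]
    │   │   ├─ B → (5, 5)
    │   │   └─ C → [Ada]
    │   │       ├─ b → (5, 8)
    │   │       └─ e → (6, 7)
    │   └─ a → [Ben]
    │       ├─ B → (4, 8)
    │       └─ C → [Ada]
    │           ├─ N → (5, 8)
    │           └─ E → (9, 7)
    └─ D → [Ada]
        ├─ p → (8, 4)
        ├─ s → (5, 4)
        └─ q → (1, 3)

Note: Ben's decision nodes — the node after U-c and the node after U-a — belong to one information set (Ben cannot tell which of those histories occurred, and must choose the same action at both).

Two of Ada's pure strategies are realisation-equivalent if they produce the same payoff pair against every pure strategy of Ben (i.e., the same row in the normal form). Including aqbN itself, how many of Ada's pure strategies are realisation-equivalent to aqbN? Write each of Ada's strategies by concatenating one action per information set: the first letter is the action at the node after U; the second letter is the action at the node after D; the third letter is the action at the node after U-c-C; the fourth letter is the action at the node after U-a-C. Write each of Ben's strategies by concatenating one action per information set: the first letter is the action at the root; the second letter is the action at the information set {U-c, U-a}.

Row for aqbN (columns UB, UC, DB, DC): (4,8) (5,8) (1,3) (1,3).
Under aqbN, Ada's choice at the node after U-c-C can never be reached regardless of what Ben does, so varying those choices leaves every outcome unchanged.
Holding the reachable choices fixed and varying the unreachable one freely already gives 2 equivalent strategies.
No other strategy reproduces this row, so those 2 are the full class: aqbN, aqeN.

2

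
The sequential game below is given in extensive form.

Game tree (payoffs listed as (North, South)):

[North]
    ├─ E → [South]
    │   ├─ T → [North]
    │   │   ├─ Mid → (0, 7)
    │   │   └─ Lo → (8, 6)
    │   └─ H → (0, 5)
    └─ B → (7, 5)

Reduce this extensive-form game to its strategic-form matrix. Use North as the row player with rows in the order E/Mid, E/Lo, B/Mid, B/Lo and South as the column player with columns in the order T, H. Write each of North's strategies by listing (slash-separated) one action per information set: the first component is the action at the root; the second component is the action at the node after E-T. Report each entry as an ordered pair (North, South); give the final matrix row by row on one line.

Row E/Mid: T→(0,7), H→(0,5)
Row E/Lo: T→(8,6), H→(0,5)
Row B/Mid: T→(7,5), H→(7,5)
Row B/Lo: T→(7,5), H→(7,5)

E/Mid: (0,7) (0,5) | E/Lo: (8,6) (0,5) | B/Mid: (7,5) (7,5) | B/Lo: (7,5) (7,5)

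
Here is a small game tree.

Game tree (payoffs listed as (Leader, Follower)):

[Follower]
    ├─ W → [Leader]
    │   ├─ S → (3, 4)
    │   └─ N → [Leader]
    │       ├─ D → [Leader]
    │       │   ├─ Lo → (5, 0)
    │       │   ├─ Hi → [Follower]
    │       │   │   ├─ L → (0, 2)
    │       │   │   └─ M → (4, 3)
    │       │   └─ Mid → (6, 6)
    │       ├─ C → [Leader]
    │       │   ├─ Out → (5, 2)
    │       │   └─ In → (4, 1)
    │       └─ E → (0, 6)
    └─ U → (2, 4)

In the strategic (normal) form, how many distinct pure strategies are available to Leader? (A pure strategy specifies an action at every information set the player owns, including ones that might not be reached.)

36

Leader owns the node after W with actions {S, N} — two choices.
Leader owns the node after W-N with actions {D, C, E} — three choices.
Leader owns the node after W-N-D with actions {Lo, Hi, Mid} — three choices.
Leader owns the node after W-N-C with actions {Out, In} — two choices.
A pure strategy fixes one action at each information set independently, so the count is the product 2 × 3 × 3 × 2 = 36.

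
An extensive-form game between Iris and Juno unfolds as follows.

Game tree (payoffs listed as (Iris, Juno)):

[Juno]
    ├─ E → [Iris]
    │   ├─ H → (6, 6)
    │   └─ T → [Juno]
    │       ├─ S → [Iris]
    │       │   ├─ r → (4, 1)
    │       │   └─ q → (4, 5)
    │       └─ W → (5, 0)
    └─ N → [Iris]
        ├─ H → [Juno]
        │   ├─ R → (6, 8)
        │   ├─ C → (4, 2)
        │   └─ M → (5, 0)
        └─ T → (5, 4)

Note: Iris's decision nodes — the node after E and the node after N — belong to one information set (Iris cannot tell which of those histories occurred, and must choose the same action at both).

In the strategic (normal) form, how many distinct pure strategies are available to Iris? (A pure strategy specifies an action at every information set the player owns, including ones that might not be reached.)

4

Iris owns the information set {E, N} with actions {H, T} — two choices.
Iris owns the node after E-T-S with actions {r, q} — two choices.
A pure strategy fixes one action at each information set independently, so the count is the product 2 × 2 = 4.
(For reference, Juno has 12 pure strategies, giving a 4×12 normal-form matrix.)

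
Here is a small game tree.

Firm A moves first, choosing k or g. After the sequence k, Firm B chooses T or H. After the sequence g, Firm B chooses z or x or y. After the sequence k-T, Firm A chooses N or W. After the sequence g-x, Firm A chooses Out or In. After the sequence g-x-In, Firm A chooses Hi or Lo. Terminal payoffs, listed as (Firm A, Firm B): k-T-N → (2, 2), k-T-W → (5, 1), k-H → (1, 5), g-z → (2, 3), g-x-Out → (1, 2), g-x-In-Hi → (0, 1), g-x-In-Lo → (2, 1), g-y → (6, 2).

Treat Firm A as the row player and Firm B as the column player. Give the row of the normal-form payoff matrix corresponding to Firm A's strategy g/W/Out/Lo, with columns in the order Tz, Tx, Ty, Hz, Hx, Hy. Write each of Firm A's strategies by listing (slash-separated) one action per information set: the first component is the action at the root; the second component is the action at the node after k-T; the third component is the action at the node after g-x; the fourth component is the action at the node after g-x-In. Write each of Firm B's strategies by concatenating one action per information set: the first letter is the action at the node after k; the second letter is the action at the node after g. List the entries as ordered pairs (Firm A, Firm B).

(2,3) (1,2) (6,2) (2,3) (1,2) (6,2)

vs Tz: Firm A plays g → Firm B plays z at [g] → (2, 3)
vs Tx: Firm A plays g → Firm B plays x at [g] → Firm A plays Out at [g-x] → (1, 2)
vs Ty: Firm A plays g → Firm B plays y at [g] → (6, 2)
vs Hz: Firm A plays g → Firm B plays z at [g] → (2, 3)
vs Hx: Firm A plays g → Firm B plays x at [g] → Firm A plays Out at [g-x] → (1, 2)
vs Hy: Firm A plays g → Firm B plays y at [g] → (6, 2)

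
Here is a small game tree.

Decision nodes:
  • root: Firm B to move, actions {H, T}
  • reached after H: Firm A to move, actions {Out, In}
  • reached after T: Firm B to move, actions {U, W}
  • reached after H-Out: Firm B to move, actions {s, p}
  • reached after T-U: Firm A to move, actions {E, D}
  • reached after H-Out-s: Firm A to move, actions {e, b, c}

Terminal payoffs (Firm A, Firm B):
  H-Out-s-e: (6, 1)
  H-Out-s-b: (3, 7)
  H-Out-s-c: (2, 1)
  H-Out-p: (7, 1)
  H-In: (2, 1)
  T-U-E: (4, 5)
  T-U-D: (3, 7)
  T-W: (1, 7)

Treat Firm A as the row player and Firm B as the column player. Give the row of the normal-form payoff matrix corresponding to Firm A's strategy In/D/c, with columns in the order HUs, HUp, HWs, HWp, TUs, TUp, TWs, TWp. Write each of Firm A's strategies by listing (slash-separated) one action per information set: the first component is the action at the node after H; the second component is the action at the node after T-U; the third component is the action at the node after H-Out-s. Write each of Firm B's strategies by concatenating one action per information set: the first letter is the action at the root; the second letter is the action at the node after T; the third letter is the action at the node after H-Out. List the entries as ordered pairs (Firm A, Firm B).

vs HUs: Firm B plays H → Firm A plays In at [H] → (2, 1)
vs HUp: Firm B plays H → Firm A plays In at [H] → (2, 1)
vs HWs: Firm B plays H → Firm A plays In at [H] → (2, 1)
vs HWp: Firm B plays H → Firm A plays In at [H] → (2, 1)
vs TUs: Firm B plays T → Firm B plays U at [T] → Firm A plays D at [T-U] → (3, 7)
vs TUp: Firm B plays T → Firm B plays U at [T] → Firm A plays D at [T-U] → (3, 7)
vs TWs: Firm B plays T → Firm B plays W at [T] → (1, 7)
vs TWp: Firm B plays T → Firm B plays W at [T] → (1, 7)

(2,1) (2,1) (2,1) (2,1) (3,7) (3,7) (1,7) (1,7)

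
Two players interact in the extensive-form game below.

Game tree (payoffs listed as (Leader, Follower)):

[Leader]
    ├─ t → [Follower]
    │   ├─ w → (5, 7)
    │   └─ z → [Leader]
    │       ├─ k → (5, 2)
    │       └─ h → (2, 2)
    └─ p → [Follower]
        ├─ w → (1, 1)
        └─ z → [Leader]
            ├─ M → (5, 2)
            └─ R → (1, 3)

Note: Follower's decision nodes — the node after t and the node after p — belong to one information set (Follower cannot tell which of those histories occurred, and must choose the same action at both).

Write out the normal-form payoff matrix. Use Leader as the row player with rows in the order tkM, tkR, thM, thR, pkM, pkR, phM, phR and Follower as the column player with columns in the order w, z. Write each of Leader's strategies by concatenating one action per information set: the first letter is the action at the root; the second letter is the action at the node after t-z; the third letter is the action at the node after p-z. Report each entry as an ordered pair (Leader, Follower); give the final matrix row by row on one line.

Row tkM: w→(5,7), z→(5,2)
Row tkR: w→(5,7), z→(5,2)
Row thM: w→(5,7), z→(2,2)
Row thR: w→(5,7), z→(2,2)
Row pkM: w→(1,1), z→(5,2)
Row pkR: w→(1,1), z→(1,3)
Row phM: w→(1,1), z→(5,2)
Row phR: w→(1,1), z→(1,3)

tkM: (5,7) (5,2) | tkR: (5,7) (5,2) | thM: (5,7) (2,2) | thR: (5,7) (2,2) | pkM: (1,1) (5,2) | pkR: (1,1) (1,3) | phM: (1,1) (5,2) | phR: (1,1) (1,3)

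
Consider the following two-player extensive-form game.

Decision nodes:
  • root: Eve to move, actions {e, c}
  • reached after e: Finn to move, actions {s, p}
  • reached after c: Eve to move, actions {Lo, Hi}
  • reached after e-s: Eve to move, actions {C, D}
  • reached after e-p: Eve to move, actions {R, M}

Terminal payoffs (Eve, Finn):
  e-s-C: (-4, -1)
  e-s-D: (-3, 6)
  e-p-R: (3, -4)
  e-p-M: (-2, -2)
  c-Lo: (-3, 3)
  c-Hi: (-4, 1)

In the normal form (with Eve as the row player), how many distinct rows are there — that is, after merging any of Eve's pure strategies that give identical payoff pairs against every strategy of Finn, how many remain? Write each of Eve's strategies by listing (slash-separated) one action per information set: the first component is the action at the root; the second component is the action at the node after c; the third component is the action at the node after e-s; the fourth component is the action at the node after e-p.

Eve has 16 pure strategies: e/Lo/C/R, e/Lo/C/M, e/Lo/D/R, e/Lo/D/M, e/Hi/C/R, e/Hi/C/M, e/Hi/D/R, e/Hi/D/M, c/Lo/C/R, c/Lo/C/M, c/Lo/D/R, c/Lo/D/M, c/Hi/C/R, c/Hi/C/M, c/Hi/D/R, c/Hi/D/M. Columns: s, p.
{e/Lo/C/R, e/Hi/C/R} → row (-4,-1) (3,-4)
{e/Lo/C/M, e/Hi/C/M} → row (-4,-1) (-2,-2)
{e/Lo/D/R, e/Hi/D/R} → row (-3,6) (3,-4)
{e/Lo/D/M, e/Hi/D/M} → row (-3,6) (-2,-2)
{c/Lo/C/R, c/Lo/C/M, c/Lo/D/R, c/Lo/D/M} → row (-3,3) (-3,3)
{c/Hi/C/R, c/Hi/C/M, c/Hi/D/R, c/Hi/D/M} → row (-4,1) (-4,1)
That's 6 distinct rows out of 16 strategies.

6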